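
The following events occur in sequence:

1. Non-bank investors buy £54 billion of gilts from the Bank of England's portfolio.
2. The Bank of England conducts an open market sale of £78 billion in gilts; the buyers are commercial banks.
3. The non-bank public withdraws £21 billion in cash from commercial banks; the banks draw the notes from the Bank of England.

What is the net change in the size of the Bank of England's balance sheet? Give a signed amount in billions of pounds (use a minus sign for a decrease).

Bank of England balance sheet:
  Assets:      Securities −£132B
  Liabilities: Bank reserves −£153B, Currency in circulation +£21B
Commercial banking system:
  Assets:      Reserves at CB −£153B, Securities +£78B
  Liabilities: Checkable deposits −£75B
Change in total Bank of England assets = -£132 billion.

-£132 billion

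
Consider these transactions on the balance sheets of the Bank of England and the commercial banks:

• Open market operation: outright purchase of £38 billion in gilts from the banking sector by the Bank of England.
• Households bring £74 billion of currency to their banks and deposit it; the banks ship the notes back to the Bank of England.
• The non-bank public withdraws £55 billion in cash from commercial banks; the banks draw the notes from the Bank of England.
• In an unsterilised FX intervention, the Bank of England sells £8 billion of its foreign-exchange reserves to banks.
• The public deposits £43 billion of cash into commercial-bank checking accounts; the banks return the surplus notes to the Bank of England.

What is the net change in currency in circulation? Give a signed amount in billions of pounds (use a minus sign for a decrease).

OMO purchase (from banks) £38 billion: no currency enters or leaves circulation → 0.
Currency deposit £74 billion: notes return to the central bank → −£74B.
Currency withdrawal £55 billion: notes leave the central bank → +£55B.
FX sale £8 billion: no currency enters or leaves circulation → 0.
Currency deposit £43 billion: notes return to the central bank → −£43B.
Net: 0 − 74 + 55 + 0 − 43 = -£62 billion.

-£62 billion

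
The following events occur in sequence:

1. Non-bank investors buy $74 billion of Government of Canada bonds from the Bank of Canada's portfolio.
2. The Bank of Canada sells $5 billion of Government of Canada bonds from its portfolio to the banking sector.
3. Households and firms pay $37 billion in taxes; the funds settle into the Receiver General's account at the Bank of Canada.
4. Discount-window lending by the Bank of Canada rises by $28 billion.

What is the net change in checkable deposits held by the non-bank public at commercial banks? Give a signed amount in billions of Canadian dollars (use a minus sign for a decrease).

Bank of Canada balance sheet:
  Assets:      Securities −$79B, Loans to banks +$28B
  Liabilities: Bank reserves −$88B, Government deposits +$37B
Commercial banking system:
  Assets:      Reserves at CB −$88B, Securities +$5B
  Liabilities: Checkable deposits −$111B, Borrowings from CB +$28B
So the change in checkable deposits held by the non-bank public at commercial banks is -$111 billion.

-$111 billion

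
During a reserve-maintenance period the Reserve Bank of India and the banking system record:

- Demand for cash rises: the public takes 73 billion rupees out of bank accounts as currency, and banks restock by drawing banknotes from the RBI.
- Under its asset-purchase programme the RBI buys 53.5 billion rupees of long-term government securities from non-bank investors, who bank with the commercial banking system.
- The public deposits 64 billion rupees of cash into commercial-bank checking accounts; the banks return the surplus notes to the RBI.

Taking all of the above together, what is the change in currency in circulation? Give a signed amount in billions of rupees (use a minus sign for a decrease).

Currency withdrawal 73 billion rupees: notes leave the central bank → +73B.
Asset purchase (from non-banks) 53.5 billion rupees: no currency enters or leaves circulation → 0.
Currency deposit 64 billion rupees: notes return to the central bank → −64B.
Net: 73 + 0 − 64 = +9 billion.

+9 billion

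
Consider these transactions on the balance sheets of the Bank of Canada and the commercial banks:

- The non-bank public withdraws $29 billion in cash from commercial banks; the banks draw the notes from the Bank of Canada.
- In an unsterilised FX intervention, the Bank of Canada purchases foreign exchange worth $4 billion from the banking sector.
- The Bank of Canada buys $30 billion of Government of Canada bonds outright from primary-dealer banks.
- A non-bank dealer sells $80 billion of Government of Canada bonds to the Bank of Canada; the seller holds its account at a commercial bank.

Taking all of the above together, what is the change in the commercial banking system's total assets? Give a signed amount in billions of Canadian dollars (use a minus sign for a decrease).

+$51 billion

Currency withdrawal $29 billion: bank balance sheets shrink → −$29B.
FX purchase $4 billion: just an asset swap on bank balance sheets → 0.
OMO purchase (from banks) $30 billion: just an asset swap on bank balance sheets → 0.
Asset purchase (from non-banks) $80 billion: bank balance sheets expand → +$80B.
Net: −29 + 0 + 0 + 80 = +$51 billion.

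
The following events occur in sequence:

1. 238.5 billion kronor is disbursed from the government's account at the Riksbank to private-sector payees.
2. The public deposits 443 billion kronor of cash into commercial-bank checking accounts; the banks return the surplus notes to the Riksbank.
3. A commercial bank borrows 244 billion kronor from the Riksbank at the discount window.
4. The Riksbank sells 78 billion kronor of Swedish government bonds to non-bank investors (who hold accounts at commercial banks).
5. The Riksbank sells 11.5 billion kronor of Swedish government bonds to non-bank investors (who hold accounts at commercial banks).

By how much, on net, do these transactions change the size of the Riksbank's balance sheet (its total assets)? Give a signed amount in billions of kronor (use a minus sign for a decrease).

Riksbank balance sheet:
  Assets:      Securities −89.5B, Loans to banks +244B
  Liabilities: Bank reserves +836B, Currency in circulation −443B, Government deposits −238.5B
Change in total Riksbank assets = +154.5 billion.

+154.5 billion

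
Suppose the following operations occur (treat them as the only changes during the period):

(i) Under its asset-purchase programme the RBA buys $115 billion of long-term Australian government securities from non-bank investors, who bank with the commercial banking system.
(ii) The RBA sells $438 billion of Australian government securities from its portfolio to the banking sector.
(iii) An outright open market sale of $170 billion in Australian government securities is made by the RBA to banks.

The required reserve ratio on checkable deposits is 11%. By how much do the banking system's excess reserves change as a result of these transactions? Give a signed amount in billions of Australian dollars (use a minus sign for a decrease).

Asset purchase (from non-banks) $115 billion: reserves +$115B, deposits +$115B.
OMO sale (to banks) $438 billion: reserves −$438B, deposits 0.
OMO sale (to banks) $170 billion: reserves −$170B, deposits 0.
Totals: Δreserves = −$493B, Δdeposits = +$115B.
Δrequired reserves = 11% × +$115B = +$12.65B.
Δexcess reserves = Δreserves − Δrequired = −$493B − (+$12.65B) = -$505.65 billion.

-$505.65 billion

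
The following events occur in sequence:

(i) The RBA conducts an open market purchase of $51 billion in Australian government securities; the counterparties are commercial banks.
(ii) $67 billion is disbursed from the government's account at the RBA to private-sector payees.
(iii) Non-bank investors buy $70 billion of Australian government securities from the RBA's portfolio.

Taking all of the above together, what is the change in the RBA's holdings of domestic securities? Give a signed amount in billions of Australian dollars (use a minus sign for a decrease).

-$19 billion

RBA balance sheet:
  Assets:      Securities −$19B
  Liabilities: Bank reserves +$48B, Government deposits −$67B
So the change in the RBA's holdings of domestic securities is -$19 billion.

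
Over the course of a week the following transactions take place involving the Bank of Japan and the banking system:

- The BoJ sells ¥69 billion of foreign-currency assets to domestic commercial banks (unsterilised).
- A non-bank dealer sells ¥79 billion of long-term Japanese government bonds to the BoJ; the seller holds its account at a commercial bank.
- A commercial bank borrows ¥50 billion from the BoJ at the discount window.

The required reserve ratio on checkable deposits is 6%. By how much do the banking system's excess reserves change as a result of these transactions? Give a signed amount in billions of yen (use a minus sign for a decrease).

+¥55.26 billion

FX sale ¥69 billion: reserves −¥69B, deposits 0.
Asset purchase (from non-banks) ¥79 billion: reserves +¥79B, deposits +¥79B.
Discount-window loan ¥50 billion: reserves +¥50B, deposits 0.
Totals: Δreserves = +¥60B, Δdeposits = +¥79B.
Δrequired reserves = 6% × +¥79B = +¥4.74B.
Δexcess reserves = Δreserves − Δrequired = +¥60B − (+¥4.74B) = +¥55.26 billion.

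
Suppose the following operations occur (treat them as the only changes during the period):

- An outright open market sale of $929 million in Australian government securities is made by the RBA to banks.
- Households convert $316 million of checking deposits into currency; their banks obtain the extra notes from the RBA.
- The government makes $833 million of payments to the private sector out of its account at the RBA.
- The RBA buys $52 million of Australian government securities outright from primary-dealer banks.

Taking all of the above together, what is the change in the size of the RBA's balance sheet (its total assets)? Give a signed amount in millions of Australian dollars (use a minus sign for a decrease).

-$877 million

OMO sale (to banks) $929 million: an RBA asset is shed → −$929M.
Currency withdrawal $316 million: only the composition of liabilities changes → 0.
Government spending $833 million: only the composition of liabilities changes → 0.
OMO purchase (from banks) $52 million: an RBA asset is acquired → +$52M.
Net: −929 + 0 + 0 + 52 = -$877 million.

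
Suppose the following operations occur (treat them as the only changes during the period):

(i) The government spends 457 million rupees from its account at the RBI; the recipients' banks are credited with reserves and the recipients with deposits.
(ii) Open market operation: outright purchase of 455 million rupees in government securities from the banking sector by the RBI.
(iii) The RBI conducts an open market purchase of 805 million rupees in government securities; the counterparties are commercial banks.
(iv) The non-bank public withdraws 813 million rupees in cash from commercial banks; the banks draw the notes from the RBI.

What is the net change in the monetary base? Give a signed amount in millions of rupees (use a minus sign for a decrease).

RBI balance sheet:
  Assets:      Securities +1260M
  Liabilities: Bank reserves +904M, Currency in circulation +813M, Government deposits −457M
Monetary base = currency + reserves: +813M + (+904M) = +1717 million.

+1717 million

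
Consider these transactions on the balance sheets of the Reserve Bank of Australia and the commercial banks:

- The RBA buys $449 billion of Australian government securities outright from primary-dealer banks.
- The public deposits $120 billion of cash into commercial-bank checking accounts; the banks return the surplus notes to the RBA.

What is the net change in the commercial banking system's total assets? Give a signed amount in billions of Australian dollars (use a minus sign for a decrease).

RBA balance sheet:
  Assets:      Securities +$449B
  Liabilities: Bank reserves +$569B, Currency in circulation −$120B
Commercial banking system:
  Assets:      Reserves at CB +$569B, Securities −$449B
  Liabilities: Checkable deposits +$120B
Change in total bank assets = +$120 billion.

+$120 billion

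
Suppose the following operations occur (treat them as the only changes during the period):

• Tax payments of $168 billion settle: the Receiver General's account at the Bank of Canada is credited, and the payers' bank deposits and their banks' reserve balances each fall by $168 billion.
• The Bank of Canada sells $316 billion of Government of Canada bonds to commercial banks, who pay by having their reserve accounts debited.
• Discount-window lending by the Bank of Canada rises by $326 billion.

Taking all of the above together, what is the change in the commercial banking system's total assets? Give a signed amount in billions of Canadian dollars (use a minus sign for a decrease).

Government account inflow $168 billion: bank balance sheets shrink → −$168B.
OMO sale (to banks) $316 billion: just an asset swap on bank balance sheets → 0.
Discount-window loan $326 billion: bank balance sheets expand → +$326B.
Net: −168 + 0 + 326 = +$158 billion.

+$158 billion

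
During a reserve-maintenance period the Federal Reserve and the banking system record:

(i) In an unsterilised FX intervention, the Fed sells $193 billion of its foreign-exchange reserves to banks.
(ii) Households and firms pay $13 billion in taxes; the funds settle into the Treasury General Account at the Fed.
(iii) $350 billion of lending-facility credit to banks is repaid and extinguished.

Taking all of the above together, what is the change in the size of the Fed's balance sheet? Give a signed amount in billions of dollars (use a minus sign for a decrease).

FX sale $193 billion: a Fed asset is shed → −$193B.
Government account inflow $13 billion: only the composition of liabilities changes → 0.
Discount-window repayment $350 billion: a Fed asset is shed → −$350B.
Net: −193 + 0 − 350 = -$543 billion.

-$543 billion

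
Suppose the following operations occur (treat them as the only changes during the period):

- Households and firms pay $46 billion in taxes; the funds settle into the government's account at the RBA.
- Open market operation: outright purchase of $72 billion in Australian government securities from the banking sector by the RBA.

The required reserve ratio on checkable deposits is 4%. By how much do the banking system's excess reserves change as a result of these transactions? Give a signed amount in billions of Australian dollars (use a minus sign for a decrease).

+$27.84 billion

Government account inflow $46 billion: reserves −$46B, deposits −$46B.
OMO purchase (from banks) $72 billion: reserves +$72B, deposits 0.
Totals: Δreserves = +$26B, Δdeposits = −$46B.
Δrequired reserves = 4% × −$46B = −$1.84B.
Δexcess reserves = Δreserves − Δrequired = +$26B − (−$1.84B) = +$27.84 billion.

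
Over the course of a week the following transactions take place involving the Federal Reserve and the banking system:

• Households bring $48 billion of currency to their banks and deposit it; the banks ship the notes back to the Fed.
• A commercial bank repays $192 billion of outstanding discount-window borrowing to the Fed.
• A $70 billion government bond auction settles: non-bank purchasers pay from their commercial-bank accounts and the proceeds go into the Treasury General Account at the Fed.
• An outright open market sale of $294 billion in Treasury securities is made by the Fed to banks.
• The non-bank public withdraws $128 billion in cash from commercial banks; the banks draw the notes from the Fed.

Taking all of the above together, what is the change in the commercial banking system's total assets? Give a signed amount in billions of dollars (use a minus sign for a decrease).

-$342 billion

Fed balance sheet:
  Assets:      Securities −$294B, Loans to banks −$192B
  Liabilities: Bank reserves −$636B, Currency in circulation +$80B, Government deposits +$70B
Commercial banking system:
  Assets:      Reserves at CB −$636B, Securities +$294B
  Liabilities: Checkable deposits −$150B, Borrowings from CB −$192B
Change in total bank assets = -$342 billion.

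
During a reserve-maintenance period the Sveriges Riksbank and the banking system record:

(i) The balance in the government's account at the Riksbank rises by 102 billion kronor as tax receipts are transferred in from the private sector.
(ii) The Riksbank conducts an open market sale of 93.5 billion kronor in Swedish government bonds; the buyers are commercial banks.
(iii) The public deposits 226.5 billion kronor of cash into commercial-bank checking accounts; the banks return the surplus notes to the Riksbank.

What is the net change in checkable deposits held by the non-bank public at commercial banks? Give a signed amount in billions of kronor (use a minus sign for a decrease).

Government account inflow 102 billion kronor: non-bank counterparties' bank balances fall → −102B.
OMO sale (to banks) 93.5 billion kronor: the counterparty is a bank, so public deposits are unchanged → 0.
Currency deposit 226.5 billion kronor: non-bank counterparties' bank balances rise → +226.5B.
Net: −102 + 0 + 226.5 = +124.5 billion.

+124.5 billion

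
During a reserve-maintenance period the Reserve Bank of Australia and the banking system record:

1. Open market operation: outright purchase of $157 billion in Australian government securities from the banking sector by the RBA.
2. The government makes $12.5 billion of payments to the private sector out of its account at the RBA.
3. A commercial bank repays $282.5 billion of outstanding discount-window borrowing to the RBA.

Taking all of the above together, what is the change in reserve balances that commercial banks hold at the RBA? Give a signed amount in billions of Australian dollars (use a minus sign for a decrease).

-$113 billion

RBA balance sheet:
  Assets:      Securities +$157B, Loans to banks −$282.5B
  Liabilities: Bank reserves −$113B, Government deposits −$12.5B
So the change in reserve balances that commercial banks hold at the RBA is -$113 billion.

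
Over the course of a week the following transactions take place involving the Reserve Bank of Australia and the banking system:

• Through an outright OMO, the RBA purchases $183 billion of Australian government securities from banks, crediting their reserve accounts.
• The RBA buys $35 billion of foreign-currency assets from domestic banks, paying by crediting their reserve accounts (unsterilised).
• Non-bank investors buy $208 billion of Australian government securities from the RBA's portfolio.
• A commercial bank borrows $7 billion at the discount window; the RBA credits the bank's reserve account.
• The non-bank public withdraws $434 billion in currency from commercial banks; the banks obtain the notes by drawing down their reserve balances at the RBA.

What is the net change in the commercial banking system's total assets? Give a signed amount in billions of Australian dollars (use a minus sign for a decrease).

-$635 billion

OMO purchase (from banks) $183 billion: just an asset swap on bank balance sheets → 0.
FX purchase $35 billion: just an asset swap on bank balance sheets → 0.
Asset sale (to non-banks) $208 billion: bank balance sheets shrink → −$208B.
Discount-window loan $7 billion: bank balance sheets expand → +$7B.
Currency withdrawal $434 billion: bank balance sheets shrink → −$434B.
Net: 0 + 0 − 208 + 7 − 434 = -$635 billion.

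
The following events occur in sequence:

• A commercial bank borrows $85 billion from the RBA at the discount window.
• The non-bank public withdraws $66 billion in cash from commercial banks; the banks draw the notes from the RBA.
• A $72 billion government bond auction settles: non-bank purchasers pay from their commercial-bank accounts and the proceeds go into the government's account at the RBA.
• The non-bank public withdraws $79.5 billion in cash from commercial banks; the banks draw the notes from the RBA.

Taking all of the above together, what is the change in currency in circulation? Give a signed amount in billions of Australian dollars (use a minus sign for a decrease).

Discount-window loan $85 billion: no currency enters or leaves circulation → 0.
Currency withdrawal $66 billion: notes leave the central bank → +$66B.
Government account inflow $72 billion: no currency enters or leaves circulation → 0.
Currency withdrawal $79.5 billion: notes leave the central bank → +$79.5B.
Net: 0 + 66 + 0 + 79.5 = +$145.5 billion.

+$145.5 billion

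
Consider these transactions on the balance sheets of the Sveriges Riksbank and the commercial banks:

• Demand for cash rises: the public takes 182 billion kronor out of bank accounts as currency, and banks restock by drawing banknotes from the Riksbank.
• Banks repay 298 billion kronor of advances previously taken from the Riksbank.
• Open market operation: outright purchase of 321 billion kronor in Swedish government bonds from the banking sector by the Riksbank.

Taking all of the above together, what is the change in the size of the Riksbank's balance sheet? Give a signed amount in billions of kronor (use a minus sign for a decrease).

Riksbank balance sheet:
  Assets:      Securities +321B, Loans to banks −298B
  Liabilities: Bank reserves −159B, Currency in circulation +182B
Change in total Riksbank assets = +23 billion.

+23 billion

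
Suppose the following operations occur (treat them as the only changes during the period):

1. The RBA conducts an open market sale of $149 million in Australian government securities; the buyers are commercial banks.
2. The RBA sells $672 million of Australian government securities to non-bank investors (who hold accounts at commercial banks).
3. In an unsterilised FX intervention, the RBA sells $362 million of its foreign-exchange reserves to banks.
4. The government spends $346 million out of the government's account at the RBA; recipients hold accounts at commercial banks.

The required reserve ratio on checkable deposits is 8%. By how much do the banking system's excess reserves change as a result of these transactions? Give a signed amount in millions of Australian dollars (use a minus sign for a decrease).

OMO sale (to banks) $149 million: reserves −$149M, deposits 0.
Asset sale (to non-banks) $672 million: reserves −$672M, deposits −$672M.
FX sale $362 million: reserves −$362M, deposits 0.
Government spending $346 million: reserves +$346M, deposits +$346M.
Totals: Δreserves = −$837M, Δdeposits = −$326M.
Δrequired reserves = 8% × −$326M = −$26.08M.
Δexcess reserves = Δreserves − Δrequired = −$837M − (−$26.08M) = -$810.92 million.

-$810.92 million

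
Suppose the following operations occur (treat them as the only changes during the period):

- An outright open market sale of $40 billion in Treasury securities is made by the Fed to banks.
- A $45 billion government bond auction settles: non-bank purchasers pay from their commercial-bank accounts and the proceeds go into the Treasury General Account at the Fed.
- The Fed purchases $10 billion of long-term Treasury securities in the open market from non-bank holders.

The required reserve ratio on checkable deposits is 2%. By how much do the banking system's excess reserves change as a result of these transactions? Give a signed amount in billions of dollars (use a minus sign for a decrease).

OMO sale (to banks) $40 billion: reserves −$40B, deposits 0.
Government account inflow $45 billion: reserves −$45B, deposits −$45B.
Asset purchase (from non-banks) $10 billion: reserves +$10B, deposits +$10B.
Totals: Δreserves = −$75B, Δdeposits = −$35B.
Δrequired reserves = 2% × −$35B = −$0.7B.
Δexcess reserves = Δreserves − Δrequired = −$75B − (−$0.7B) = -$74.3 billion.

-$74.3 billion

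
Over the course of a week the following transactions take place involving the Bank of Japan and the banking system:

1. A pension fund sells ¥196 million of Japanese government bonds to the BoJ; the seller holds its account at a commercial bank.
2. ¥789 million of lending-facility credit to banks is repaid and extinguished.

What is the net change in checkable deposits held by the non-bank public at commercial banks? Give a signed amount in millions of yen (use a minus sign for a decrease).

Asset purchase (from non-banks) ¥196 million: non-bank counterparties' bank balances rise → +¥196M.
Discount-window repayment ¥789 million: the counterparty is a bank, so public deposits are unchanged → 0.
Net: 196 + 0 = +¥196 million.

+¥196 million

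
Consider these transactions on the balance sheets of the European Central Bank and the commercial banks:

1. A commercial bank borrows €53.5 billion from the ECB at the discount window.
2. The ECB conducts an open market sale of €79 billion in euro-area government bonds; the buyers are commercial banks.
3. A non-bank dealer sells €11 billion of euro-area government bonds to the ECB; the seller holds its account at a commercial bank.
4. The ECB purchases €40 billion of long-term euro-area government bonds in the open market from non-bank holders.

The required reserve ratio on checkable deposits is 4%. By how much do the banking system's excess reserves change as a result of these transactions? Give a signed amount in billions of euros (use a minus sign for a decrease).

+€23.46 billion

Discount-window loan €53.5 billion: reserves +€53.5B, deposits 0.
OMO sale (to banks) €79 billion: reserves −€79B, deposits 0.
Asset purchase (from non-banks) €11 billion: reserves +€11B, deposits +€11B.
Asset purchase (from non-banks) €40 billion: reserves +€40B, deposits +€40B.
Totals: Δreserves = +€25.5B, Δdeposits = +€51B.
Δrequired reserves = 4% × +€51B = +€2.04B.
Δexcess reserves = Δreserves − Δrequired = +€25.5B − (+€2.04B) = +€23.46 billion.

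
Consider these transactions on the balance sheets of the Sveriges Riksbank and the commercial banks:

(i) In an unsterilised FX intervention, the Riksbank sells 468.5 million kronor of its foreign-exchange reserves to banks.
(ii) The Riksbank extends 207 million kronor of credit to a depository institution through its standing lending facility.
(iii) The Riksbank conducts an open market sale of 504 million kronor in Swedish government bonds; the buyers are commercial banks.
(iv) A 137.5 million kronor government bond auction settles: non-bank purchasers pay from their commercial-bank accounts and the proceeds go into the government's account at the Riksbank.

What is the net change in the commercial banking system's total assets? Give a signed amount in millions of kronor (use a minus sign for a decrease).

Riksbank balance sheet:
  Assets:      Securities −504M, Loans to banks +207M, Foreign assets −468.5M
  Liabilities: Bank reserves −903M, Government deposits +137.5M
Commercial banking system:
  Assets:      Reserves at CB −903M, Securities +504M, Foreign assets +468.5M
  Liabilities: Checkable deposits −137.5M, Borrowings from CB +207M
Change in total bank assets = +69.5 million.

+69.5 million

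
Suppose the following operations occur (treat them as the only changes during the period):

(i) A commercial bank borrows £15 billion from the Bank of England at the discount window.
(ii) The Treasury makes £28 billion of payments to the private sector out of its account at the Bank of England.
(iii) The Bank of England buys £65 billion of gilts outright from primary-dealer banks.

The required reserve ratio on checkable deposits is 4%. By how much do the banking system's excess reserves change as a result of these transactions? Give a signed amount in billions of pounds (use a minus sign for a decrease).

+£106.88 billion

Discount-window loan £15 billion: reserves +£15B, deposits 0.
Government spending £28 billion: reserves +£28B, deposits +£28B.
OMO purchase (from banks) £65 billion: reserves +£65B, deposits 0.
Totals: Δreserves = +£108B, Δdeposits = +£28B.
Δrequired reserves = 4% × +£28B = +£1.12B.
Δexcess reserves = Δreserves − Δrequired = +£108B − (+£1.12B) = +£106.88 billion.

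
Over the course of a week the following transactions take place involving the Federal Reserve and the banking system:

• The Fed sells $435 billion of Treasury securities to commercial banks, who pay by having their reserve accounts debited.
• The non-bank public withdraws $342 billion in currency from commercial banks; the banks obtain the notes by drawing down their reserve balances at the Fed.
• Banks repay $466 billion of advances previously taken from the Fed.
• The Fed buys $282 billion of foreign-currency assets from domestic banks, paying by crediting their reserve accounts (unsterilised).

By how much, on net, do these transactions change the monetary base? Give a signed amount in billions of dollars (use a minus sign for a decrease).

Fed balance sheet:
  Assets:      Securities −$435B, Loans to banks −$466B, Foreign assets +$282B
  Liabilities: Bank reserves −$961B, Currency in circulation +$342B
Monetary base = currency + reserves: +$342B + (−$961B) = -$619 billion.

-$619 billion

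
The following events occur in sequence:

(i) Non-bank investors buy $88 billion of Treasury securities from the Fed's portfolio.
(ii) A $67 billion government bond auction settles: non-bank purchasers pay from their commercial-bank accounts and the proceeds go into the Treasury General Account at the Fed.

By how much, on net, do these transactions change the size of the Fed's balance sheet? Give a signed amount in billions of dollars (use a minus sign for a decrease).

-$88 billion

Asset sale (to non-banks) $88 billion: a Fed asset is shed → −$88B.
Government account inflow $67 billion: only the composition of liabilities changes → 0.
Net: −88 + 0 = -$88 billion.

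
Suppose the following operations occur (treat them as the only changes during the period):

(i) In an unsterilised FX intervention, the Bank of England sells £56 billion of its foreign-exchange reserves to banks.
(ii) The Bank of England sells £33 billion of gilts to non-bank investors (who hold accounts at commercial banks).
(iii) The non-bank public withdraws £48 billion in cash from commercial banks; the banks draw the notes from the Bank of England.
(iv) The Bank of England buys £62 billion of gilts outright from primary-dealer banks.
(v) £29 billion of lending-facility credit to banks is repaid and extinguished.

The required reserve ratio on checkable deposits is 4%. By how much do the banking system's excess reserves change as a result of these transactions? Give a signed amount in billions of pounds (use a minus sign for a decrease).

FX sale £56 billion: reserves −£56B, deposits 0.
Asset sale (to non-banks) £33 billion: reserves −£33B, deposits −£33B.
Currency withdrawal £48 billion: reserves −£48B, deposits −£48B.
OMO purchase (from banks) £62 billion: reserves +£62B, deposits 0.
Discount-window repayment £29 billion: reserves −£29B, deposits 0.
Totals: Δreserves = −£104B, Δdeposits = −£81B.
Δrequired reserves = 4% × −£81B = −£3.24B.
Δexcess reserves = Δreserves − Δrequired = −£104B − (−£3.24B) = -£100.76 billion.

-£100.76 billion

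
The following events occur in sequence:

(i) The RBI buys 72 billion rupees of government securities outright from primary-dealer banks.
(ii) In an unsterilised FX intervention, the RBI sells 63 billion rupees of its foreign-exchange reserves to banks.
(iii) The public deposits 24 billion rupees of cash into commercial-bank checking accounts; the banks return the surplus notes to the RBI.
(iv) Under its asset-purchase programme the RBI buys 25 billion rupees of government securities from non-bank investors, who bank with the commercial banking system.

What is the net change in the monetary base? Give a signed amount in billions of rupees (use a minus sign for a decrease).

+34 billion

OMO purchase (from banks) 72 billion rupees: RBI balance sheet expands → +72B.
FX sale 63 billion rupees: RBI balance sheet contracts → −63B.
Currency deposit 24 billion rupees: just a shift between currency and reserves — both are base money → 0.
Asset purchase (from non-banks) 25 billion rupees: RBI balance sheet expands → +25B.
Net: 72 − 63 + 0 + 25 = +34 billion.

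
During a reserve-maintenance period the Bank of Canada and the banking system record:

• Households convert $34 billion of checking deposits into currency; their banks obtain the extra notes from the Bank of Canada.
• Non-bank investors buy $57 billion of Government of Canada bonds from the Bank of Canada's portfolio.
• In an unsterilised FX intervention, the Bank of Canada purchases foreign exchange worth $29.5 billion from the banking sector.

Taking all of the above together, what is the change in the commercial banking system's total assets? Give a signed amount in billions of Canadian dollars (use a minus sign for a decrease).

Bank of Canada balance sheet:
  Assets:      Securities −$57B, Foreign assets +$29.5B
  Liabilities: Bank reserves −$61.5B, Currency in circulation +$34B
Commercial banking system:
  Assets:      Reserves at CB −$61.5B, Foreign assets −$29.5B
  Liabilities: Checkable deposits −$91B
Change in total bank assets = -$91 billion.

-$91 billion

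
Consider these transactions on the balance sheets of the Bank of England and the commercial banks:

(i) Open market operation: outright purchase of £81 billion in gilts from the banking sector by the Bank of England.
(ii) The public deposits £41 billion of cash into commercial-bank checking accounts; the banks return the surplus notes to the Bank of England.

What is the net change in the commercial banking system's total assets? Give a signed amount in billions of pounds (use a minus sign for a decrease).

+£41 billion

Bank of England balance sheet:
  Assets:      Securities +£81B
  Liabilities: Bank reserves +£122B, Currency in circulation −£41B
Commercial banking system:
  Assets:      Reserves at CB +£122B, Securities −£81B
  Liabilities: Checkable deposits +£41B
Change in total bank assets = +£41 billion.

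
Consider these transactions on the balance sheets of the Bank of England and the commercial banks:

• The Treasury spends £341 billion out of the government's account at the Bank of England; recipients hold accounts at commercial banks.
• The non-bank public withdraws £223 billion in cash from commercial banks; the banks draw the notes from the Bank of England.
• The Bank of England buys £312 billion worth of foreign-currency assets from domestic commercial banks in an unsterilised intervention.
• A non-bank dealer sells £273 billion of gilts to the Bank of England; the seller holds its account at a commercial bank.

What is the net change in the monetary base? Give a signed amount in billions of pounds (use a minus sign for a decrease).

Bank of England balance sheet:
  Assets:      Securities +£273B, Foreign assets +£312B
  Liabilities: Bank reserves +£703B, Currency in circulation +£223B, Government deposits −£341B
Commercial banking system:
  Assets:      Reserves at CB +£703B, Foreign assets −£312B
  Liabilities: Checkable deposits +£391B
Monetary base = currency + reserves: +£223B + (+£703B) = +£926 billion.

+£926 billion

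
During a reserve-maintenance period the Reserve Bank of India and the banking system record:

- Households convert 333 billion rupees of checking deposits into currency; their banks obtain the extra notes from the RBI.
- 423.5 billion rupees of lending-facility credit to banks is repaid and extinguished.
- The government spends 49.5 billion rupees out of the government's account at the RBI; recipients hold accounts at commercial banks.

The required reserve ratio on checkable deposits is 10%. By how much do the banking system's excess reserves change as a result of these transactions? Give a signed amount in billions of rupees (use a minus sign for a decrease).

-678.65 billion

Currency withdrawal 333 billion rupees: reserves −333B, deposits −333B.
Discount-window repayment 423.5 billion rupees: reserves −423.5B, deposits 0.
Government spending 49.5 billion rupees: reserves +49.5B, deposits +49.5B.
Totals: Δreserves = −707B, Δdeposits = −283.5B.
Δrequired reserves = 10% × −283.5B = −28.35B.
Δexcess reserves = Δreserves − Δrequired = −707B − (−28.35B) = -678.65 billion.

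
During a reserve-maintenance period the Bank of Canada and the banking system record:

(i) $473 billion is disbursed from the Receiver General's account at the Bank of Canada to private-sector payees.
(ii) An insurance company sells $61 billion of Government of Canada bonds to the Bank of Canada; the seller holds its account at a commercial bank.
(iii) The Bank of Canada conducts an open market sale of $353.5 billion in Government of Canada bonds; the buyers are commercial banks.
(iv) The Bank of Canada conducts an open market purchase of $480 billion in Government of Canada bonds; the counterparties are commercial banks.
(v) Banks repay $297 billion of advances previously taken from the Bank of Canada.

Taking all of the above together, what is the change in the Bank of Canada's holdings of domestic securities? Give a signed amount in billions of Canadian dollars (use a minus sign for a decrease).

+$187.5 billion

Government spending $473 billion: the Bank of Canada's securities portfolio is untouched → 0.
Asset purchase (from non-banks) $61 billion: securities added to the Bank of Canada's portfolio → +$61B.
OMO sale (to banks) $353.5 billion: securities removed from the Bank of Canada's portfolio → −$353.5B.
OMO purchase (from banks) $480 billion: securities added to the Bank of Canada's portfolio → +$480B.
Discount-window repayment $297 billion: the Bank of Canada's securities portfolio is untouched → 0.
Net: 0 + 61 − 353.5 + 480 + 0 = +$187.5 billion.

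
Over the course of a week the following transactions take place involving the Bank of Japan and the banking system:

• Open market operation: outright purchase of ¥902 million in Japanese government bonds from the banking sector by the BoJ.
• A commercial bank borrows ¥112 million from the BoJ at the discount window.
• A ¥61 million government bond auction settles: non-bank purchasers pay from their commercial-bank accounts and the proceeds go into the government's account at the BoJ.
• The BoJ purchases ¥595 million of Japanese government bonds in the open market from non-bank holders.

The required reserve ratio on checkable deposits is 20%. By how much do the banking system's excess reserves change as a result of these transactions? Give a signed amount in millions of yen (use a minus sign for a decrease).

+¥1441.2 million

OMO purchase (from banks) ¥902 million: reserves +¥902M, deposits 0.
Discount-window loan ¥112 million: reserves +¥112M, deposits 0.
Government account inflow ¥61 million: reserves −¥61M, deposits −¥61M.
Asset purchase (from non-banks) ¥595 million: reserves +¥595M, deposits +¥595M.
Totals: Δreserves = +¥1548M, Δdeposits = +¥534M.
Δrequired reserves = 20% × +¥534M = +¥106.8M.
Δexcess reserves = Δreserves − Δrequired = +¥1548M − (+¥106.8M) = +¥1441.2 million.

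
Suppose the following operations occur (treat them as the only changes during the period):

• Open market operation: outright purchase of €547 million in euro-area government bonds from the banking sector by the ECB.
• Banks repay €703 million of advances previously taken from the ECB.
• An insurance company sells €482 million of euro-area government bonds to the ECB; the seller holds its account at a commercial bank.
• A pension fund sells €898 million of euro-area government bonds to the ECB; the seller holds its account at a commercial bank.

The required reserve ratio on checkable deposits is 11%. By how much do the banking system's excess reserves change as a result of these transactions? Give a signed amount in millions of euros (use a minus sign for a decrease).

OMO purchase (from banks) €547 million: reserves +€547M, deposits 0.
Discount-window repayment €703 million: reserves −€703M, deposits 0.
Asset purchase (from non-banks) €482 million: reserves +€482M, deposits +€482M.
Asset purchase (from non-banks) €898 million: reserves +€898M, deposits +€898M.
Totals: Δreserves = +€1224M, Δdeposits = +€1380M.
Δrequired reserves = 11% × +€1380M = +€151.8M.
Δexcess reserves = Δreserves − Δrequired = +€1224M − (+€151.8M) = +€1072.2 million.

+€1072.2 million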